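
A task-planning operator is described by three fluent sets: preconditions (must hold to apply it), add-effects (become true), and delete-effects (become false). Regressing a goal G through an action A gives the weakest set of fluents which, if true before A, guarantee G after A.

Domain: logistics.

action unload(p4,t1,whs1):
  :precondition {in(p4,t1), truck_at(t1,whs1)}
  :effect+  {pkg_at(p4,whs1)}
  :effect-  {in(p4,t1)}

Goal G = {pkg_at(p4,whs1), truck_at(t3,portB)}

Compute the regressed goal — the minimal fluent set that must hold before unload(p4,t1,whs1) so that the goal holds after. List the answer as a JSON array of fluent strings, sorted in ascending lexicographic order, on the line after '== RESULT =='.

Regress:
  G ∩ del = {}  (empty — regression defined)
  G \ add = {pkg_at(p4,whs1), truck_at(t3,portB)} \ {pkg_at(p4,whs1)} = {truck_at(t3,portB)}
  ∪ pre   = {truck_at(t3,portB)} ∪ {in(p4,t1), truck_at(t1,whs1)}
          = {in(p4,t1), truck_at(t1,whs1), truck_at(t3,portB)}

== RESULT ==
["in(p4,t1)", "truck_at(t1,whs1)", "truck_at(t3,portB)"]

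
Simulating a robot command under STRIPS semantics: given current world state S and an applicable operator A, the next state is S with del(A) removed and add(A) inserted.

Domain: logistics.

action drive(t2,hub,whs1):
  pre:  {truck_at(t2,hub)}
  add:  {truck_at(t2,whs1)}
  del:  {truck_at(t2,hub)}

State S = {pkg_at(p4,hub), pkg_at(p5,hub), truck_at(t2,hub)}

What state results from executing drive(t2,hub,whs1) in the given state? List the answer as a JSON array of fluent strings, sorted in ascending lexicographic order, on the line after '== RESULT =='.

Compute (S \ del) ∪ add:
  pre ⊆ S: {truck_at(t2,hub)} ⊆ S  — applicable
  S \ del = {pkg_at(p4,hub), pkg_at(p5,hub)}
  ∪ add   = {pkg_at(p4,hub), pkg_at(p5,hub), truck_at(t2,whs1)}

== RESULT ==
["pkg_at(p4,hub)", "pkg_at(p5,hub)", "truck_at(t2,whs1)"]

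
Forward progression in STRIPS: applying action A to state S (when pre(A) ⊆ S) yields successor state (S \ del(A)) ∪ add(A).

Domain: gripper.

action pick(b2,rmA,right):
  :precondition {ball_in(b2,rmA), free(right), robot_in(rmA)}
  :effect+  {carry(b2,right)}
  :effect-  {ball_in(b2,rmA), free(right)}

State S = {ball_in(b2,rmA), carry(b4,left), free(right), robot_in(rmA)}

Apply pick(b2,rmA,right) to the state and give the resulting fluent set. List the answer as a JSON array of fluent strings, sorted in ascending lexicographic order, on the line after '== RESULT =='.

Progress:
  pre ⊆ S: {ball_in(b2,rmA), free(right), robot_in(rmA)} ⊆ S  — applicable
  S \ del = {carry(b4,left), robot_in(rmA)}
  ∪ add   = {carry(b2,right), carry(b4,left), robot_in(rmA)}

== RESULT ==
["carry(b2,right)", "carry(b4,left)", "robot_in(rmA)"]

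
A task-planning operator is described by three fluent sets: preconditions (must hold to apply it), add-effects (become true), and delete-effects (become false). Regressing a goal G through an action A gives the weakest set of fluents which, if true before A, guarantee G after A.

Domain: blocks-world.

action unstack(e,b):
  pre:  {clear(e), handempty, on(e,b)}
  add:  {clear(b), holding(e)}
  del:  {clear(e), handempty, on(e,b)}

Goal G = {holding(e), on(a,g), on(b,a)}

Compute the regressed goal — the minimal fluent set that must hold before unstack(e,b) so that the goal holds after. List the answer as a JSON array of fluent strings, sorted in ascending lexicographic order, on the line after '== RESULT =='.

Regress:
  G ∩ del = {}  (empty — regression defined)
  G \ add = {holding(e), on(a,g), on(b,a)} \ {clear(b), holding(e)} = {on(a,g), on(b,a)}
  ∪ pre   = {on(a,g), on(b,a)} ∪ {clear(e), handempty, on(e,b)}
          = {clear(e), handempty, on(a,g), on(b,a), on(e,b)}

== RESULT ==
["clear(e)", "handempty", "on(a,g)", "on(b,a)", "on(e,b)"]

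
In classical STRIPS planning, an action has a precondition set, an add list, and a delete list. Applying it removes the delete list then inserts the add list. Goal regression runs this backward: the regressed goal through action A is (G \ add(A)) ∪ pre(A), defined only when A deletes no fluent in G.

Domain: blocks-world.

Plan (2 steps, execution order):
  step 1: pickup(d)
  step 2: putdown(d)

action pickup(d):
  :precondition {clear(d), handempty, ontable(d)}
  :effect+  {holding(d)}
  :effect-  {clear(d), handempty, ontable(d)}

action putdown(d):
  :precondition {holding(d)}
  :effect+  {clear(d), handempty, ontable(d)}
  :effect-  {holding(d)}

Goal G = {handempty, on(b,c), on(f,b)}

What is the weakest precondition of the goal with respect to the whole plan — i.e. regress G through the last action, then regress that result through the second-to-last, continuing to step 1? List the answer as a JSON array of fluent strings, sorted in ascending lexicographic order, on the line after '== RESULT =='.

Work backward from the goal:
  through step 2 (putdown(d)): drop {handempty}, keep {on(b,c), on(f,b)}, require {holding(d)}
    → {holding(d), on(b,c), on(f,b)}
  through step 1 (pickup(d)): drop {holding(d)}, keep {on(b,c), on(f,b)}, require {clear(d), handempty, ontable(d)}
    → {clear(d), handempty, on(b,c), on(f,b), ontable(d)}

== RESULT ==
["clear(d)", "handempty", "on(b,c)", "on(f,b)", "ontable(d)"]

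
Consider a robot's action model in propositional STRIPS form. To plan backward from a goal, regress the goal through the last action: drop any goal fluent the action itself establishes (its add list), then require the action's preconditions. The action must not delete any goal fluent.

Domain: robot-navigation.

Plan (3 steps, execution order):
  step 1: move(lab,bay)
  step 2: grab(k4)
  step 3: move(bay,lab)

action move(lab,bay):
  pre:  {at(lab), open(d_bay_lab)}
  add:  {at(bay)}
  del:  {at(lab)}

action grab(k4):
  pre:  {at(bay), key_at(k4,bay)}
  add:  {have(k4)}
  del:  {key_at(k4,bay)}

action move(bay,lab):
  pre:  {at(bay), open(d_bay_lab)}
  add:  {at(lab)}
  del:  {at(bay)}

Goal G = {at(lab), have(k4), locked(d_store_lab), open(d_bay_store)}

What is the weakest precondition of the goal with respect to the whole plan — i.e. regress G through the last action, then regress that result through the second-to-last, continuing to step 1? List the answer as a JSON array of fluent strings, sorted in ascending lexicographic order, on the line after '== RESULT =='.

Regress step by step:
  through step 3 (move(bay,lab)): drop {at(lab)}, keep {have(k4), locked(d_store_lab), open(d_bay_store)}, require {at(bay), open(d_bay_lab)}
    → {at(bay), have(k4), locked(d_store_lab), open(d_bay_lab), open(d_bay_store)}
  through step 2 (grab(k4)): drop {have(k4)}, keep {at(bay), locked(d_store_lab), open(d_bay_lab), open(d_bay_store)}, require {at(bay), key_at(k4,bay)}
    → {at(bay), key_at(k4,bay), locked(d_store_lab), open(d_bay_lab), open(d_bay_store)}
  through step 1 (move(lab,bay)): drop {at(bay)}, keep {key_at(k4,bay), locked(d_store_lab), open(d_bay_lab), open(d_bay_store)}, require {at(lab), open(d_bay_lab)}
    → {at(lab), key_at(k4,bay), locked(d_store_lab), open(d_bay_lab), open(d_bay_store)}

== RESULT ==
["at(lab)", "key_at(k4,bay)", "locked(d_store_lab)", "open(d_bay_lab)", "open(d_bay_store)"]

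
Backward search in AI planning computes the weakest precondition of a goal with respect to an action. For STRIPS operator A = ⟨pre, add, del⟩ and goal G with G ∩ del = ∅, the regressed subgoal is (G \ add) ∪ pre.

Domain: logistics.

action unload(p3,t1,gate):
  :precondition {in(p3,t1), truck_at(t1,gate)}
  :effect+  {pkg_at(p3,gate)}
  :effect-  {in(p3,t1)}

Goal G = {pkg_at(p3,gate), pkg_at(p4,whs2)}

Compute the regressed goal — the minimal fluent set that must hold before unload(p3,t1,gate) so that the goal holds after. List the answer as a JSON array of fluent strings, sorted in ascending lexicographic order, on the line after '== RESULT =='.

Compute (G \ add) ∪ pre:
  G ∩ del = {}  (empty — regression defined)
  G \ add = {pkg_at(p3,gate), pkg_at(p4,whs2)} \ {pkg_at(p3,gate)} = {pkg_at(p4,whs2)}
  ∪ pre   = {pkg_at(p4,whs2)} ∪ {in(p3,t1), truck_at(t1,gate)}
          = {in(p3,t1), pkg_at(p4,whs2), truck_at(t1,gate)}

== RESULT ==
["in(p3,t1)", "pkg_at(p4,whs2)", "truck_at(t1,gate)"]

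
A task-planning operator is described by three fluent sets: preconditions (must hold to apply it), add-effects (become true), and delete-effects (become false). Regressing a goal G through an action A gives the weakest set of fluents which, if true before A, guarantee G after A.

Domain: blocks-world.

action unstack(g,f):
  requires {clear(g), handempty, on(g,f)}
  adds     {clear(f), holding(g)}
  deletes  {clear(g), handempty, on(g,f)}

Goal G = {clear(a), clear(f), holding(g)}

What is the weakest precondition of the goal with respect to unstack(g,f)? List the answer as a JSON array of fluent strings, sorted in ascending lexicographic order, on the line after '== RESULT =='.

Compute (G \ add) ∪ pre:
  G ∩ del = {}  (empty — regression defined)
  G \ add = {clear(a), clear(f), holding(g)} \ {clear(f), holding(g)} = {clear(a)}
  ∪ pre   = {clear(a)} ∪ {clear(g), handempty, on(g,f)}
          = {clear(a), clear(g), handempty, on(g,f)}

== RESULT ==
["clear(a)", "clear(g)", "handempty", "on(g,f)"]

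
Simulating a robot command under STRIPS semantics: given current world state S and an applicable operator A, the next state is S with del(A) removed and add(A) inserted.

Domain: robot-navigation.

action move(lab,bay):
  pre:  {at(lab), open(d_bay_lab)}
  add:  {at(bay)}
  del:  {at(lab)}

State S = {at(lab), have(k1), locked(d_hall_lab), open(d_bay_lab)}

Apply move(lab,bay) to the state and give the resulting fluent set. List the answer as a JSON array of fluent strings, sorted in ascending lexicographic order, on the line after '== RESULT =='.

Compute (S \ del) ∪ add:
  pre ⊆ S: {at(lab), open(d_bay_lab)} ⊆ S  — applicable
  S \ del = {have(k1), locked(d_hall_lab), open(d_bay_lab)}
  ∪ add   = {at(bay), have(k1), locked(d_hall_lab), open(d_bay_lab)}

== RESULT ==
["at(bay)", "have(k1)", "locked(d_hall_lab)", "open(d_bay_lab)"]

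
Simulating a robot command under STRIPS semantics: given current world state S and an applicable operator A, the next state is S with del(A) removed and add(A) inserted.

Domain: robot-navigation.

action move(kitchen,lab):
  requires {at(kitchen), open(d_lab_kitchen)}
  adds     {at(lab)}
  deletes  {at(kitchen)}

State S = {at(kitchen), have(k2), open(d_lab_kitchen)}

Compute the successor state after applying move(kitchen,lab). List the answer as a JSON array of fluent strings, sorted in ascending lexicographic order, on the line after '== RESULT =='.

Progress:
  pre ⊆ S: {at(kitchen), open(d_lab_kitchen)} ⊆ S  — applicable
  S \ del = {have(k2), open(d_lab_kitchen)}
  ∪ add   = {at(lab), have(k2), open(d_lab_kitchen)}

== RESULT ==
["at(lab)", "have(k2)", "open(d_lab_kitchen)"]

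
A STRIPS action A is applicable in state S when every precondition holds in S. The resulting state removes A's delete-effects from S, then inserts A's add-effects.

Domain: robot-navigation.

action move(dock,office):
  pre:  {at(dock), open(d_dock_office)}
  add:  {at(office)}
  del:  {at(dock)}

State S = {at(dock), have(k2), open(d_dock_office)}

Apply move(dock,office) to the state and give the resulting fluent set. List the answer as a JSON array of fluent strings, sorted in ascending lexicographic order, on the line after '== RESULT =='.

Progress:
  pre ⊆ S: {at(dock), open(d_dock_office)} ⊆ S  — applicable
  S \ del = {have(k2), open(d_dock_office)}
  ∪ add   = {at(office), have(k2), open(d_dock_office)}

== RESULT ==
["at(office)", "have(k2)", "open(d_dock_office)"]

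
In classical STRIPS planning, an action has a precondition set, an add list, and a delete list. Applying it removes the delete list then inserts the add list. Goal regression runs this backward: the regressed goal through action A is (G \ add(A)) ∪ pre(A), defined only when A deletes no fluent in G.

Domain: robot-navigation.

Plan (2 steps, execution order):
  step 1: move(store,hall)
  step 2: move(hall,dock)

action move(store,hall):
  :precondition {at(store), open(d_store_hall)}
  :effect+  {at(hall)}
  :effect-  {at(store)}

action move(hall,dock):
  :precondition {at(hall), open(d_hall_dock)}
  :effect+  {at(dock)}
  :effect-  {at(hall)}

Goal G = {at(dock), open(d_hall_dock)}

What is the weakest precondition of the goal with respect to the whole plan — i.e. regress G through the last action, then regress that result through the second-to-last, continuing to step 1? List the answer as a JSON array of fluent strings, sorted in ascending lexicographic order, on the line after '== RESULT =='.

Regress step by step:
  through step 2 (move(hall,dock)): drop {at(dock)}, keep {open(d_hall_dock)}, require {at(hall), open(d_hall_dock)}
    → {at(hall), open(d_hall_dock)}
  through step 1 (move(store,hall)): drop {at(hall)}, keep {open(d_hall_dock)}, require {at(store), open(d_store_hall)}
    → {at(store), open(d_hall_dock), open(d_store_hall)}

== RESULT ==
["at(store)", "open(d_hall_dock)", "open(d_store_hall)"]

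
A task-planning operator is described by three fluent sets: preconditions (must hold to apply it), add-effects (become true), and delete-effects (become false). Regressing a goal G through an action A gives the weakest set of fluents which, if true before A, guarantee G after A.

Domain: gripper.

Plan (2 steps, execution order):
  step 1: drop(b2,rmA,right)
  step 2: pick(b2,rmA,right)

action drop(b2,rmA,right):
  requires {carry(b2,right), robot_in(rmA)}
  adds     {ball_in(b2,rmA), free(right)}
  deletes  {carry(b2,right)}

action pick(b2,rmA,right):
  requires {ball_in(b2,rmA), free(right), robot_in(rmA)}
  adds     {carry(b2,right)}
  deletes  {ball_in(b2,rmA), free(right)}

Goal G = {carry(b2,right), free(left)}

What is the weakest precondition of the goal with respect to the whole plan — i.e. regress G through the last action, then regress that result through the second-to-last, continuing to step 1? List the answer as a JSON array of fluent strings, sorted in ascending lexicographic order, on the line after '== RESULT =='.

Work backward from the goal:
  through step 2 (pick(b2,rmA,right)): drop {carry(b2,right)}, keep {free(left)}, require {ball_in(b2,rmA), free(right), robot_in(rmA)}
    → {ball_in(b2,rmA), free(left), free(right), robot_in(rmA)}
  through step 1 (drop(b2,rmA,right)): drop {ball_in(b2,rmA), free(right)}, keep {free(left), robot_in(rmA)}, require {carry(b2,right), robot_in(rmA)}
    → {carry(b2,right), free(left), robot_in(rmA)}

== RESULT ==
["carry(b2,right)", "free(left)", "robot_in(rmA)"]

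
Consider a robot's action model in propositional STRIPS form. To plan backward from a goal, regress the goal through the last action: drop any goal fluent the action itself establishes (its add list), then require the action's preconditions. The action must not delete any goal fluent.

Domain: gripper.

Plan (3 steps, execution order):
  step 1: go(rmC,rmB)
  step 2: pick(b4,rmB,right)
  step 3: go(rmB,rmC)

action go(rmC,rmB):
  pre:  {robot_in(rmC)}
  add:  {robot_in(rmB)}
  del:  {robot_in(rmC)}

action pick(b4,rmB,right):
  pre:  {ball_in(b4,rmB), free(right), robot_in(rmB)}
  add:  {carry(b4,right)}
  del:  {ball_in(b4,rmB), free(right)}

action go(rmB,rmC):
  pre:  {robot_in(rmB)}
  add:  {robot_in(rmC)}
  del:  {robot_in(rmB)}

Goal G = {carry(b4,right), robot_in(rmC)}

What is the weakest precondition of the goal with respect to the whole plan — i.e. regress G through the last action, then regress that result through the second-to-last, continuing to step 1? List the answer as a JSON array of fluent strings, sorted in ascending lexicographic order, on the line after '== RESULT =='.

Regress step by step:
  through step 3 (go(rmB,rmC)): drop {robot_in(rmC)}, keep {carry(b4,right)}, require {robot_in(rmB)}
    → {carry(b4,right), robot_in(rmB)}
  through step 2 (pick(b4,rmB,right)): drop {carry(b4,right)}, keep {robot_in(rmB)}, require {ball_in(b4,rmB), free(right), robot_in(rmB)}
    → {ball_in(b4,rmB), free(right), robot_in(rmB)}
  through step 1 (go(rmC,rmB)): drop {robot_in(rmB)}, keep {ball_in(b4,rmB), free(right)}, require {robot_in(rmC)}
    → {ball_in(b4,rmB), free(right), robot_in(rmC)}

== RESULT ==
["ball_in(b4,rmB)", "free(right)", "robot_in(rmC)"]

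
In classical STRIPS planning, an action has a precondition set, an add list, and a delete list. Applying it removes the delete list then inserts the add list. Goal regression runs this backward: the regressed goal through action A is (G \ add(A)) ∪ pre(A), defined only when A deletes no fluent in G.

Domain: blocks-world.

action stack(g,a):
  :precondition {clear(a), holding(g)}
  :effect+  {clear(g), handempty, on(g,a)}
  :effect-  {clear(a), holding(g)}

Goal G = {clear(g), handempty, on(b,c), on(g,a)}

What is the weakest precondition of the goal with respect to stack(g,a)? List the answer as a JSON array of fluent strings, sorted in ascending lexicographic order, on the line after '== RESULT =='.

Regress:
  G ∩ del = {}  (empty — regression defined)
  G \ add = {clear(g), handempty, on(b,c), on(g,a)} \ {clear(g), handempty, on(g,a)} = {on(b,c)}
  ∪ pre   = {on(b,c)} ∪ {clear(a), holding(g)}
          = {clear(a), holding(g), on(b,c)}

== RESULT ==
["clear(a)", "holding(g)", "on(b,c)"]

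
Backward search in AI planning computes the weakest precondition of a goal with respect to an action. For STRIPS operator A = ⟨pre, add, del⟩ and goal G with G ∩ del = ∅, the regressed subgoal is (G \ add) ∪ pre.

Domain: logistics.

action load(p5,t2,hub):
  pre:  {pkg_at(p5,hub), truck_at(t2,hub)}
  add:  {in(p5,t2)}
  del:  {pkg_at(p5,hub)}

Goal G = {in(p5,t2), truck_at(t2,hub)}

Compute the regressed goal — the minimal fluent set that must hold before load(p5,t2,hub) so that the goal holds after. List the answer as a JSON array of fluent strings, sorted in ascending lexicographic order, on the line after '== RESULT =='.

Regress:
  G ∩ del = {}  (empty — regression defined)
  G \ add = {in(p5,t2), truck_at(t2,hub)} \ {in(p5,t2)} = {truck_at(t2,hub)}
  ∪ pre   = {truck_at(t2,hub)} ∪ {pkg_at(p5,hub), truck_at(t2,hub)}
          = {pkg_at(p5,hub), truck_at(t2,hub)}

== RESULT ==
["pkg_at(p5,hub)", "truck_at(t2,hub)"]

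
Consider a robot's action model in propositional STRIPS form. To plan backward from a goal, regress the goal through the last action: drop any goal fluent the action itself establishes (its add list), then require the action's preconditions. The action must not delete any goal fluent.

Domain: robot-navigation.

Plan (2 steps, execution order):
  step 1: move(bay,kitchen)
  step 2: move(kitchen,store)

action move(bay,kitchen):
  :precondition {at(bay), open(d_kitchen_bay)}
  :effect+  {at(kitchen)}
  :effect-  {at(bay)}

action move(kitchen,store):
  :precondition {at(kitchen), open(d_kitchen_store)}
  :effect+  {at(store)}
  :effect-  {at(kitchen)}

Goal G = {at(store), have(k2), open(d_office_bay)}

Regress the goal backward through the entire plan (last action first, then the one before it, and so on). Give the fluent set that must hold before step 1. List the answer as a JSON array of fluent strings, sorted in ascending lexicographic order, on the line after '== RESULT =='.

Work backward from the goal:
  through step 2 (move(kitchen,store)): drop {at(store)}, keep {have(k2), open(d_office_bay)}, require {at(kitchen), open(d_kitchen_store)}
    → {at(kitchen), have(k2), open(d_kitchen_store), open(d_office_bay)}
  through step 1 (move(bay,kitchen)): drop {at(kitchen)}, keep {have(k2), open(d_kitchen_store), open(d_office_bay)}, require {at(bay), open(d_kitchen_bay)}
    → {at(bay), have(k2), open(d_kitchen_bay), open(d_kitchen_store), open(d_office_bay)}

== RESULT ==
["at(bay)", "have(k2)", "open(d_kitchen_bay)", "open(d_kitchen_store)", "open(d_office_bay)"]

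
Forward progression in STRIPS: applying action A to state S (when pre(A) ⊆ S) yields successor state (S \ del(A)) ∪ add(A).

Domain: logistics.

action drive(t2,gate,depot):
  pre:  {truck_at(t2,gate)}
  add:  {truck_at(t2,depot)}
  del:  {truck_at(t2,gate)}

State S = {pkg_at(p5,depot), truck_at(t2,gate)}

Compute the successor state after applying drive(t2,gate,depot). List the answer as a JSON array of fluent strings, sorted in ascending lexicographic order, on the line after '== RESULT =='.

Progress:
  pre ⊆ S: {truck_at(t2,gate)} ⊆ S  — applicable
  S \ del = {pkg_at(p5,depot)}
  ∪ add   = {pkg_at(p5,depot), truck_at(t2,depot)}

== RESULT ==
["pkg_at(p5,depot)", "truck_at(t2,depot)"]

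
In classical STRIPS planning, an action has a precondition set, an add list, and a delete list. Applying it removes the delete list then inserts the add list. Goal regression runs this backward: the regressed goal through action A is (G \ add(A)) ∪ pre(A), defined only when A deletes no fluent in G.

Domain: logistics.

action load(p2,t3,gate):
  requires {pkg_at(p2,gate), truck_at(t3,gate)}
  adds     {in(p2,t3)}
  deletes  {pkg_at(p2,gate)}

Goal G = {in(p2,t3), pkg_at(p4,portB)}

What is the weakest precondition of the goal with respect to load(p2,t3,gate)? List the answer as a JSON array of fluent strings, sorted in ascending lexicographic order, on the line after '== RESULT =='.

Compute (G \ add) ∪ pre:
  G ∩ del = {}  (empty — regression defined)
  G \ add = {in(p2,t3), pkg_at(p4,portB)} \ {in(p2,t3)} = {pkg_at(p4,portB)}
  ∪ pre   = {pkg_at(p4,portB)} ∪ {pkg_at(p2,gate), truck_at(t3,gate)}
          = {pkg_at(p2,gate), pkg_at(p4,portB), truck_at(t3,gate)}

== RESULT ==
["pkg_at(p2,gate)", "pkg_at(p4,portB)", "truck_at(t3,gate)"]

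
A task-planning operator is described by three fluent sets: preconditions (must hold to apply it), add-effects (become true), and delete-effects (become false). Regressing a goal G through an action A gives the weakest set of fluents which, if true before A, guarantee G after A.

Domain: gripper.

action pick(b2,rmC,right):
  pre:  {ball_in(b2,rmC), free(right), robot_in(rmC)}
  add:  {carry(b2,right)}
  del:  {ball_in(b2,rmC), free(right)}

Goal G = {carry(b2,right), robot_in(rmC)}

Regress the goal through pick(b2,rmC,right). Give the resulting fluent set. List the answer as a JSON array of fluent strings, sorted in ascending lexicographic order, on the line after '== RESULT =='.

Regress:
  G ∩ del = {}  (empty — regression defined)
  G \ add = {carry(b2,right), robot_in(rmC)} \ {carry(b2,right)} = {robot_in(rmC)}
  ∪ pre   = {robot_in(rmC)} ∪ {ball_in(b2,rmC), free(right), robot_in(rmC)}
          = {ball_in(b2,rmC), free(right), robot_in(rmC)}

== RESULT ==
["ball_in(b2,rmC)", "free(right)", "robot_in(rmC)"]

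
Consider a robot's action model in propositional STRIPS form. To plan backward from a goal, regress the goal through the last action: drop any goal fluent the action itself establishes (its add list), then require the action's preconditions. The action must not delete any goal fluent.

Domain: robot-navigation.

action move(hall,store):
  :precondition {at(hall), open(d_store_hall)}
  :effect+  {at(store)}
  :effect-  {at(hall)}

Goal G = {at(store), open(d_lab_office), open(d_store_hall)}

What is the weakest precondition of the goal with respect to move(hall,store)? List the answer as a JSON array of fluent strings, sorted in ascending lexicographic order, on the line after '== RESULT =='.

Compute (G \ add) ∪ pre:
  G ∩ del = {}  (empty — regression defined)
  G \ add = {at(store), open(d_lab_office), open(d_store_hall)} \ {at(store)} = {open(d_lab_office), open(d_store_hall)}
  ∪ pre   = {open(d_lab_office), open(d_store_hall)} ∪ {at(hall), open(d_store_hall)}
          = {at(hall), open(d_lab_office), open(d_store_hall)}

== RESULT ==
["at(hall)", "open(d_lab_office)", "open(d_store_hall)"]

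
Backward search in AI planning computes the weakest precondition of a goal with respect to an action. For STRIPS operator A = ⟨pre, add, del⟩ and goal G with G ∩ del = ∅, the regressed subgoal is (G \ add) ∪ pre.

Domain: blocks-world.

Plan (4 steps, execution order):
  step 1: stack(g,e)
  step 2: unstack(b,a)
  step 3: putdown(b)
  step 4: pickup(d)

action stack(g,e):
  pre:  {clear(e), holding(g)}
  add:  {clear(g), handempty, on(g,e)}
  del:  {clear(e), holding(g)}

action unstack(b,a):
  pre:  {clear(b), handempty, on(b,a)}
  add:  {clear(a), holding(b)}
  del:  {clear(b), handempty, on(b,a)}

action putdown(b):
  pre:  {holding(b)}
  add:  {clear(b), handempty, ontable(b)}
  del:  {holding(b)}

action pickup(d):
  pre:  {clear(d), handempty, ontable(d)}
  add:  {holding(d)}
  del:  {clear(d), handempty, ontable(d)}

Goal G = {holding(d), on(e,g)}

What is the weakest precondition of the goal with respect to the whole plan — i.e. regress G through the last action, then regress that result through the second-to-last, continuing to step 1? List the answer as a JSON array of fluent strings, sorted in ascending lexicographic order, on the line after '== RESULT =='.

Regress step by step:
  through step 4 (pickup(d)): drop {holding(d)}, keep {on(e,g)}, require {clear(d), handempty, ontable(d)}
    → {clear(d), handempty, on(e,g), ontable(d)}
  through step 3 (putdown(b)): drop {handempty}, keep {clear(d), on(e,g), ontable(d)}, require {holding(b)}
    → {clear(d), holding(b), on(e,g), ontable(d)}
  through step 2 (unstack(b,a)): drop {holding(b)}, keep {clear(d), on(e,g), ontable(d)}, require {clear(b), handempty, on(b,a)}
    → {clear(b), clear(d), handempty, on(b,a), on(e,g), ontable(d)}
  through step 1 (stack(g,e)): drop {handempty}, keep {clear(b), clear(d), on(b,a), on(e,g), ontable(d)}, require {clear(e), holding(g)}
    → {clear(b), clear(d), clear(e), holding(g), on(b,a), on(e,g), ontable(d)}

== RESULT ==
["clear(b)", "clear(d)", "clear(e)", "holding(g)", "on(b,a)", "on(e,g)", "ontable(d)"]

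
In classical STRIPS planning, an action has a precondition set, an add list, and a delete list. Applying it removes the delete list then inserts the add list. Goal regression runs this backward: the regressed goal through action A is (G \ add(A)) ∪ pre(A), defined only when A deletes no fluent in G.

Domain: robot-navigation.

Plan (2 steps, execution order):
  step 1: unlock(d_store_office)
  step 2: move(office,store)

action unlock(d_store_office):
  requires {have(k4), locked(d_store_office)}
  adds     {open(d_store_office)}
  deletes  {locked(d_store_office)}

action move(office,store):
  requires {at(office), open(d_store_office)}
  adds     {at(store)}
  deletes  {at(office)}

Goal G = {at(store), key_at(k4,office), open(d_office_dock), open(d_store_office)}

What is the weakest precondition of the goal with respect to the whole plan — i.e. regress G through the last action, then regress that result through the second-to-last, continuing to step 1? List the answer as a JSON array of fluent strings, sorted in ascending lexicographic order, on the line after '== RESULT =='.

Regress step by step:
  through step 2 (move(office,store)): drop {at(store)}, keep {key_at(k4,office), open(d_office_dock), open(d_store_office)}, require {at(office), open(d_store_office)}
    → {at(office), key_at(k4,office), open(d_office_dock), open(d_store_office)}
  through step 1 (unlock(d_store_office)): drop {open(d_store_office)}, keep {at(office), key_at(k4,office), open(d_office_dock)}, require {have(k4), locked(d_store_office)}
    → {at(office), have(k4), key_at(k4,office), locked(d_store_office), open(d_office_dock)}

== RESULT ==
["at(office)", "have(k4)", "key_at(k4,office)", "locked(d_store_office)", "open(d_office_dock)"]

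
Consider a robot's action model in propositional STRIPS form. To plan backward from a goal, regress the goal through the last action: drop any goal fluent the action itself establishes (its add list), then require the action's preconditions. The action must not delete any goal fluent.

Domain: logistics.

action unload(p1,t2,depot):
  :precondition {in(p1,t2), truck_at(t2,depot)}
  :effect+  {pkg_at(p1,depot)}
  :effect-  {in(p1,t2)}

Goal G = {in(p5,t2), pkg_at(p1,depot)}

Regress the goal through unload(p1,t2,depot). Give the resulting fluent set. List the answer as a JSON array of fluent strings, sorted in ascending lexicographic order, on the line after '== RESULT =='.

Compute (G \ add) ∪ pre:
  G ∩ del = {}  (empty — regression defined)
  G \ add = {in(p5,t2), pkg_at(p1,depot)} \ {pkg_at(p1,depot)} = {in(p5,t2)}
  ∪ pre   = {in(p5,t2)} ∪ {in(p1,t2), truck_at(t2,depot)}
          = {in(p1,t2), in(p5,t2), truck_at(t2,depot)}

== RESULT ==
["in(p1,t2)", "in(p5,t2)", "truck_at(t2,depot)"]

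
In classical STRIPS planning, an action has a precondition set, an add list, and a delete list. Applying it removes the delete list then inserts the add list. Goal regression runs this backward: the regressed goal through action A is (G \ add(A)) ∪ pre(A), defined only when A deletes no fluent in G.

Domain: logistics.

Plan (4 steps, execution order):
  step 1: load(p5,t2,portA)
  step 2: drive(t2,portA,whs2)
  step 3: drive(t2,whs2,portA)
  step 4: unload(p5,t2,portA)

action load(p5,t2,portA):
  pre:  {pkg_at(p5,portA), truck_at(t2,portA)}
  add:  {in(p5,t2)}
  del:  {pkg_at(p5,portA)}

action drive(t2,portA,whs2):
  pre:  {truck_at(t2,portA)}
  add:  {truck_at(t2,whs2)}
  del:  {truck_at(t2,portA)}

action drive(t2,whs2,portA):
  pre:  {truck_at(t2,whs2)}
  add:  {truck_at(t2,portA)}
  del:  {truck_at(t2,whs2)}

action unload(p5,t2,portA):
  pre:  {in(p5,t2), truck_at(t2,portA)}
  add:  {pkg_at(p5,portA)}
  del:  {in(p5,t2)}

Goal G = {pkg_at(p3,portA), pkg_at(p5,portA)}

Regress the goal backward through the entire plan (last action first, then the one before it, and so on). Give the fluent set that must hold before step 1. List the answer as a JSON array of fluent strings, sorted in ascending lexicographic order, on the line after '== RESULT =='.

Regress step by step:
  through step 4 (unload(p5,t2,portA)): drop {pkg_at(p5,portA)}, keep {pkg_at(p3,portA)}, require {in(p5,t2), truck_at(t2,portA)}
    → {in(p5,t2), pkg_at(p3,portA), truck_at(t2,portA)}
  through step 3 (drive(t2,whs2,portA)): drop {truck_at(t2,portA)}, keep {in(p5,t2), pkg_at(p3,portA)}, require {truck_at(t2,whs2)}
    → {in(p5,t2), pkg_at(p3,portA), truck_at(t2,whs2)}
  through step 2 (drive(t2,portA,whs2)): drop {truck_at(t2,whs2)}, keep {in(p5,t2), pkg_at(p3,portA)}, require {truck_at(t2,portA)}
    → {in(p5,t2), pkg_at(p3,portA), truck_at(t2,portA)}
  through step 1 (load(p5,t2,portA)): drop {in(p5,t2)}, keep {pkg_at(p3,portA), truck_at(t2,portA)}, require {pkg_at(p5,portA), truck_at(t2,portA)}
    → {pkg_at(p3,portA), pkg_at(p5,portA), truck_at(t2,portA)}

== RESULT ==
["pkg_at(p3,portA)", "pkg_at(p5,portA)", "truck_at(t2,portA)"]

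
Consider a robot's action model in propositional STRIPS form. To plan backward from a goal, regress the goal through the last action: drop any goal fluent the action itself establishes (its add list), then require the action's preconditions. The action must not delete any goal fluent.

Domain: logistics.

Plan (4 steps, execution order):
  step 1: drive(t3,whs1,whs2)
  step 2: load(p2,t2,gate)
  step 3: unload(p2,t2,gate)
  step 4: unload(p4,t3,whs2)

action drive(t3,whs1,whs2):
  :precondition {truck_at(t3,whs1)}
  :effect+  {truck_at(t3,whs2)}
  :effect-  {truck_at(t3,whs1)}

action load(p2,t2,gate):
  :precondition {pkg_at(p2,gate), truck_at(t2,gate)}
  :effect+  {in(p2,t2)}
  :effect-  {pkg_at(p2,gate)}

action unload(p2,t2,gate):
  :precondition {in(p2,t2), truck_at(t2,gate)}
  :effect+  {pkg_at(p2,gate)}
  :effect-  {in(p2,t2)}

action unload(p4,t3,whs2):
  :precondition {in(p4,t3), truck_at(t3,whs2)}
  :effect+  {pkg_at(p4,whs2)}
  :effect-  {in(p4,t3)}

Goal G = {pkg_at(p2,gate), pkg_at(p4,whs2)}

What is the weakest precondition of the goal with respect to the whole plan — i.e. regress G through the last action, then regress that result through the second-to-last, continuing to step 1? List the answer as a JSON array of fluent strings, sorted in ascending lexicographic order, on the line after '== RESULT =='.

Regress step by step:
  through step 4 (unload(p4,t3,whs2)): drop {pkg_at(p4,whs2)}, keep {pkg_at(p2,gate)}, require {in(p4,t3), truck_at(t3,whs2)}
    → {in(p4,t3), pkg_at(p2,gate), truck_at(t3,whs2)}
  through step 3 (unload(p2,t2,gate)): drop {pkg_at(p2,gate)}, keep {in(p4,t3), truck_at(t3,whs2)}, require {in(p2,t2), truck_at(t2,gate)}
    → {in(p2,t2), in(p4,t3), truck_at(t2,gate), truck_at(t3,whs2)}
  through step 2 (load(p2,t2,gate)): drop {in(p2,t2)}, keep {in(p4,t3), truck_at(t2,gate), truck_at(t3,whs2)}, require {pkg_at(p2,gate), truck_at(t2,gate)}
    → {in(p4,t3), pkg_at(p2,gate), truck_at(t2,gate), truck_at(t3,whs2)}
  through step 1 (drive(t3,whs1,whs2)): drop {truck_at(t3,whs2)}, keep {in(p4,t3), pkg_at(p2,gate), truck_at(t2,gate)}, require {truck_at(t3,whs1)}
    → {in(p4,t3), pkg_at(p2,gate), truck_at(t2,gate), truck_at(t3,whs1)}

== RESULT ==
["in(p4,t3)", "pkg_at(p2,gate)", "truck_at(t2,gate)", "truck_at(t3,whs1)"]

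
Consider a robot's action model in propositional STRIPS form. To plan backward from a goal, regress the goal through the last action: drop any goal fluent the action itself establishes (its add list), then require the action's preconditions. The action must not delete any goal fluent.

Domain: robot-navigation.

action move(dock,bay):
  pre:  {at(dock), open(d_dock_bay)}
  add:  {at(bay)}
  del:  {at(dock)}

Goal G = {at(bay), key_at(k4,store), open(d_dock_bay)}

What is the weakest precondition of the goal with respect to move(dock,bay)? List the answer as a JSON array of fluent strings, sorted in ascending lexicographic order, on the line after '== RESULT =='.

Regress:
  G ∩ del = {}  (empty — regression defined)
  G \ add = {at(bay), key_at(k4,store), open(d_dock_bay)} \ {at(bay)} = {key_at(k4,store), open(d_dock_bay)}
  ∪ pre   = {key_at(k4,store), open(d_dock_bay)} ∪ {at(dock), open(d_dock_bay)}
          = {at(dock), key_at(k4,store), open(d_dock_bay)}

== RESULT ==
["at(dock)", "key_at(k4,store)", "open(d_dock_bay)"]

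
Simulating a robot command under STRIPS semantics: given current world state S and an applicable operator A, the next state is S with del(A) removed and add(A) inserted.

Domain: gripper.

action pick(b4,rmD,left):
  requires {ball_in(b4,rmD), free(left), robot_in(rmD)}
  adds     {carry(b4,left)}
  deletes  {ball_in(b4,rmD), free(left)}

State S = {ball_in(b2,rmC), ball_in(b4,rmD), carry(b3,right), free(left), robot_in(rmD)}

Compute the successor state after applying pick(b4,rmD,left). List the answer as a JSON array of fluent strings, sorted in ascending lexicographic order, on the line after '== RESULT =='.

Progress:
  pre ⊆ S: {ball_in(b4,rmD), free(left), robot_in(rmD)} ⊆ S  — applicable
  S \ del = {ball_in(b2,rmC), carry(b3,right), robot_in(rmD)}
  ∪ add   = {ball_in(b2,rmC), carry(b3,right), carry(b4,left), robot_in(rmD)}

== RESULT ==
["ball_in(b2,rmC)", "carry(b3,right)", "carry(b4,left)", "robot_in(rmD)"]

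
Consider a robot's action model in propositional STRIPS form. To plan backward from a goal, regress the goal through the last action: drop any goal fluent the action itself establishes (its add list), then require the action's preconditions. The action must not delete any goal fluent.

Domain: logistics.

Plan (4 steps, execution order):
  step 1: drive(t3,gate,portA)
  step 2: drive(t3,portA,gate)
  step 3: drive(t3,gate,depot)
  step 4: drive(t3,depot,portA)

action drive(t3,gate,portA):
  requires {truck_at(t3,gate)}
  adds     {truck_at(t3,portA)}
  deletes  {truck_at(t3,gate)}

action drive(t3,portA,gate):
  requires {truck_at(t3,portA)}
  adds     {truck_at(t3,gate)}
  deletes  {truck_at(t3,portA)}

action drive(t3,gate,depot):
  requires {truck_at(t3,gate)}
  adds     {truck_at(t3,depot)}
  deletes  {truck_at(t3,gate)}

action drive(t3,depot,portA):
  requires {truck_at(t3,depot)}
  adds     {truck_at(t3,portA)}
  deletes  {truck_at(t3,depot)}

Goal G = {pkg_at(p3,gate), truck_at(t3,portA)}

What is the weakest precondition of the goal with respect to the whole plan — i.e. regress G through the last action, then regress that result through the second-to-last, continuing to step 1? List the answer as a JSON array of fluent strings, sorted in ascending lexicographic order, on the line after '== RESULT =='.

Regress step by step:
  through step 4 (drive(t3,depot,portA)): drop {truck_at(t3,portA)}, keep {pkg_at(p3,gate)}, require {truck_at(t3,depot)}
    → {pkg_at(p3,gate), truck_at(t3,depot)}
  through step 3 (drive(t3,gate,depot)): drop {truck_at(t3,depot)}, keep {pkg_at(p3,gate)}, require {truck_at(t3,gate)}
    → {pkg_at(p3,gate), truck_at(t3,gate)}
  through step 2 (drive(t3,portA,gate)): drop {truck_at(t3,gate)}, keep {pkg_at(p3,gate)}, require {truck_at(t3,portA)}
    → {pkg_at(p3,gate), truck_at(t3,portA)}
  through step 1 (drive(t3,gate,portA)): drop {truck_at(t3,portA)}, keep {pkg_at(p3,gate)}, require {truck_at(t3,gate)}
    → {pkg_at(p3,gate), truck_at(t3,gate)}

== RESULT ==
["pkg_at(p3,gate)", "truck_at(t3,gate)"]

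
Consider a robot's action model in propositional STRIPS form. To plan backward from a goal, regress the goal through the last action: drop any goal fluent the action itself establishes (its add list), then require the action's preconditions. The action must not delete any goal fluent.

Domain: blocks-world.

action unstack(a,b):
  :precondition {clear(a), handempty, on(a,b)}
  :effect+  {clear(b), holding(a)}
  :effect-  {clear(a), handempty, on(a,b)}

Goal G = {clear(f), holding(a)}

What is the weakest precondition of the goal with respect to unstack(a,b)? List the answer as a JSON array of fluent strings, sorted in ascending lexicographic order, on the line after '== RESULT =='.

Regress:
  G ∩ del = {}  (empty — regression defined)
  G \ add = {clear(f), holding(a)} \ {clear(b), holding(a)} = {clear(f)}
  ∪ pre   = {clear(f)} ∪ {clear(a), handempty, on(a,b)}
          = {clear(a), clear(f), handempty, on(a,b)}

== RESULT ==
["clear(a)", "clear(f)", "handempty", "on(a,b)"]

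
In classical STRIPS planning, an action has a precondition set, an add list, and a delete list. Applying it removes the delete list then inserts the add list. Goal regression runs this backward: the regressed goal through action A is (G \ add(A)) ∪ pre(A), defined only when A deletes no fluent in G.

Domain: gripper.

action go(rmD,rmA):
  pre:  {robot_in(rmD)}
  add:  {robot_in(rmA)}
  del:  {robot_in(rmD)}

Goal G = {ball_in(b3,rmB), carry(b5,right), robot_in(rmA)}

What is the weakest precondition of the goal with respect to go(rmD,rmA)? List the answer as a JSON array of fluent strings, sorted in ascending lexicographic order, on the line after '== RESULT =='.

Compute (G \ add) ∪ pre:
  G ∩ del = {}  (empty — regression defined)
  G \ add = {ball_in(b3,rmB), carry(b5,right), robot_in(rmA)} \ {robot_in(rmA)} = {ball_in(b3,rmB), carry(b5,right)}
  ∪ pre   = {ball_in(b3,rmB), carry(b5,right)} ∪ {robot_in(rmD)}
          = {ball_in(b3,rmB), carry(b5,right), robot_in(rmD)}

== RESULT ==
["ball_in(b3,rmB)", "carry(b5,right)", "robot_in(rmD)"]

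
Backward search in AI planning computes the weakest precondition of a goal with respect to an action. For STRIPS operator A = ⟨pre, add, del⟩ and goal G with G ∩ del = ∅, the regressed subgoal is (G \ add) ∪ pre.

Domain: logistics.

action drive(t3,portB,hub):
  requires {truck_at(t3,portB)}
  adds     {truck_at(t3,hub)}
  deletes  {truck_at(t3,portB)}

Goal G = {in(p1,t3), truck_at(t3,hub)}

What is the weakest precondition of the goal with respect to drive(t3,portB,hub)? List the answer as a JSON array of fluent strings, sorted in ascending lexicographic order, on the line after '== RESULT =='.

Compute (G \ add) ∪ pre:
  G ∩ del = {}  (empty — regression defined)
  G \ add = {in(p1,t3), truck_at(t3,hub)} \ {truck_at(t3,hub)} = {in(p1,t3)}
  ∪ pre   = {in(p1,t3)} ∪ {truck_at(t3,portB)}
          = {in(p1,t3), truck_at(t3,portB)}

== RESULT ==
["in(p1,t3)", "truck_at(t3,portB)"]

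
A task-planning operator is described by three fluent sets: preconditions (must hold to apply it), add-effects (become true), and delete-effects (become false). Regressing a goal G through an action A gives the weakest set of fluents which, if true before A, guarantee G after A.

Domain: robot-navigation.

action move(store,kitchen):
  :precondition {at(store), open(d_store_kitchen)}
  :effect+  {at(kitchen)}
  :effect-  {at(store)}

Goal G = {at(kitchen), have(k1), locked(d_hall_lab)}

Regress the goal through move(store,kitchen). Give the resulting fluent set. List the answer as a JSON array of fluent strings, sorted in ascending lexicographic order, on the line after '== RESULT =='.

Regress:
  G ∩ del = {}  (empty — regression defined)
  G \ add = {at(kitchen), have(k1), locked(d_hall_lab)} \ {at(kitchen)} = {have(k1), locked(d_hall_lab)}
  ∪ pre   = {have(k1), locked(d_hall_lab)} ∪ {at(store), open(d_store_kitchen)}
          = {at(store), have(k1), locked(d_hall_lab), open(d_store_kitchen)}

== RESULT ==
["at(store)", "have(k1)", "locked(d_hall_lab)", "open(d_store_kitchen)"]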